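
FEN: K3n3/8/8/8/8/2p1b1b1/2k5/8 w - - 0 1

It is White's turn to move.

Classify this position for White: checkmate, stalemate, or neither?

neither

White to move; white king on a8.
In check: no.
Legal moves for White: Kb7.
White has 1 legal move and is not in check → neither.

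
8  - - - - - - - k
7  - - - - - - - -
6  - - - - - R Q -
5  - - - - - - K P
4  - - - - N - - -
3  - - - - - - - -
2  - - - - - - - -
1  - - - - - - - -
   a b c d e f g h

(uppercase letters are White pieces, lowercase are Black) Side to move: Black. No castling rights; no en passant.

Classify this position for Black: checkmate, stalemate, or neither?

Black to move; black king on h8.
In check: no.
King squares — g7: attacked by Qg6; h7: attacked by Qg6; g8: attacked by Qg6.
Legal moves for Black: none.
Not in check and no legal moves → stalemate.

stalemate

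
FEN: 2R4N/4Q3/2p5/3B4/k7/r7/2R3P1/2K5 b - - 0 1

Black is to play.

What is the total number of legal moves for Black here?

13

Black to move; king on a4.
In check: no.
Legal moves: Kb5, Ka5, Rh3, Rg3, Rf3, Re3, Rd3, Rc3, Rb3, Ra2, Ra1+, cxd5, c5.
Count: 13.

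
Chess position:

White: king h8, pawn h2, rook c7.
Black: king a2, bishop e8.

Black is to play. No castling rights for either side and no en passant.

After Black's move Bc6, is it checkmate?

no

After Bc6: white king on h8; in check: no.
White is not in check, so this cannot be checkmate.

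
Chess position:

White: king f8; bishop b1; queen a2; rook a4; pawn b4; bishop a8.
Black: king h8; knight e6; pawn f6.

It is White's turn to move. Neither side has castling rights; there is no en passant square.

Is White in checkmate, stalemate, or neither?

neither

White to move; white king on f8.
In check: yes, from the black knight on e6.
King squares — e7: available; f7: available; g7: attacked by Ne6; e8: available; g8: attacked by Kh8.
Legal moves for White: Ke8, Kf7, Ke7, Qxe6.
White is in check but has 4 legal moves → neither.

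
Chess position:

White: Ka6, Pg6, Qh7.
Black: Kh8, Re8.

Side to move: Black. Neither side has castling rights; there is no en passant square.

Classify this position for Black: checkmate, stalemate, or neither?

checkmate

Black to move; black king on h8.
In check: yes, from the white queen on h7.
King squares — g7: attacked by Qh7; h7: attacked by Pg6; g8: attacked by Qh7.
Legal moves for Black: none.
In check with no legal moves → checkmate.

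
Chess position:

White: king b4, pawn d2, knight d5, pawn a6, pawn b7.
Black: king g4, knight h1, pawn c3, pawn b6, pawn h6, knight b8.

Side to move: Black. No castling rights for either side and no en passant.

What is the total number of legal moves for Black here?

Black to move; king on g4.
In check: no.
Legal moves: Nd7, Nc6+, Nxa6+, Kh5, Kg5, Kf5, Kh4, Kh3, Kg3, Kf3, Ng3, Nf2, cxd2, h5, b5, c2.
Count: 16.

16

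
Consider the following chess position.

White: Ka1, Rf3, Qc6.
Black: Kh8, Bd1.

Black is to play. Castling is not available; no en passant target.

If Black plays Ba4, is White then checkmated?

no

After Ba4: white king on a1; in check: no.
White is not in check, so this cannot be checkmate.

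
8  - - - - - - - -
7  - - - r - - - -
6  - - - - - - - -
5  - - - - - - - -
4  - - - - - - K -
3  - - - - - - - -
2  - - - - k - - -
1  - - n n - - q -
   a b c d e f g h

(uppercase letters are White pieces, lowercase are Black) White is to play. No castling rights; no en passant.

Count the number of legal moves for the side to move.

White to move; king on g4.
In check: yes, from the black queen on g1.
Legal moves: Kh5, Kf5, Kh4, Kf4, Kh3.
Count: 5.

5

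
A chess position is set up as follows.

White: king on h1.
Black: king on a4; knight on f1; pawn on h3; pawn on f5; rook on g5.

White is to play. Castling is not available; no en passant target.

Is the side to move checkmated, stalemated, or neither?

White to move; white king on h1.
In check: no.
King squares — g1: attacked by Rg5; g2: attacked by Ph3; h2: attacked by Nf1.
Legal moves for White: none.
Not in check and no legal moves → stalemate.

stalemate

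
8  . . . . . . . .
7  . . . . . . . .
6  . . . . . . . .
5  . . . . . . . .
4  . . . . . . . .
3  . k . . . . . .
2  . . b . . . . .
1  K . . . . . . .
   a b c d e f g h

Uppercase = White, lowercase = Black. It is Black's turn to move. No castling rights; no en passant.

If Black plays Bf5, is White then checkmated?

After Bf5: white king on a1; in check: no.
White is not in check, so this cannot be checkmate.

no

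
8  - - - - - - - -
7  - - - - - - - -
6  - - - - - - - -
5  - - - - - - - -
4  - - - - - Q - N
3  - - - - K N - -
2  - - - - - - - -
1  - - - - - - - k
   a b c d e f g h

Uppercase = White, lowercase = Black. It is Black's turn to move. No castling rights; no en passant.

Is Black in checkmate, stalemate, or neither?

Black to move; black king on h1.
In check: no.
King squares — g1: attacked by Nf3; g2: attacked by Nh4; h2: attacked by Nf3.
Legal moves for Black: none.
Not in check and no legal moves → stalemate.

stalemate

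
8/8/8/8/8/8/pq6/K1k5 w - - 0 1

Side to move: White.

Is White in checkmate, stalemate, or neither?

checkmate

White to move; white king on a1.
In check: yes, from the black queen on b2.
King squares — b1: attacked by Kc1; a2: attacked by Qb2; b2: attacked by Kc1.
Legal moves for White: none.
In check with no legal moves → checkmate.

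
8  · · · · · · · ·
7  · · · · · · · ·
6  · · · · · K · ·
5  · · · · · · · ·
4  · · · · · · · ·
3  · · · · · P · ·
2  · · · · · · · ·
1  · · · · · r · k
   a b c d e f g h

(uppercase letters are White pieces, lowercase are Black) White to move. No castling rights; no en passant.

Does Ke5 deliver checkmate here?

After Ke5: black king on h1; in check: no.
Black is not in check, so this cannot be checkmate.

no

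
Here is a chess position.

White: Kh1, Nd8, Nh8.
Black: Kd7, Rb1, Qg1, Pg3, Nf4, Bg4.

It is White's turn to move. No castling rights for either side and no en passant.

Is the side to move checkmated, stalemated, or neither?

checkmate

White to move; white king on h1.
In check: yes, from the black queen on g1.
King squares — g1: attacked by Rb1; g2: attacked by Qg1; h2: attacked by Qg1.
Legal moves for White: none.
In check with no legal moves → checkmate.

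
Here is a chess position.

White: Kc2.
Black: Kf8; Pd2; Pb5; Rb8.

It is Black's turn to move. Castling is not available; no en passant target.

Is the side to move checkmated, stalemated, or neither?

neither

Black to move; black king on f8.
In check: no.
Legal moves for Black: Kg8, Ke8, Kg7, Kf7, Ke7, Re8, Rd8, Rc8+, Ra8, Rb7, Rb6, b4, d1=Q+, d1=R, d1=B+, d1=N.
Black has 16 legal moves and is not in check → neither.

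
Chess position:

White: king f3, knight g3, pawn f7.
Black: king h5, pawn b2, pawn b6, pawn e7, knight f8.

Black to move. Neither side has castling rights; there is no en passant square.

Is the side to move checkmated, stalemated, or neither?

neither

Black to move; black king on h5.
In check: yes, from the white knight on g3.
Legal moves for Black: Kh6, Kg6, Kg5, Kh4.
Black is in check but has 4 legal moves → neither.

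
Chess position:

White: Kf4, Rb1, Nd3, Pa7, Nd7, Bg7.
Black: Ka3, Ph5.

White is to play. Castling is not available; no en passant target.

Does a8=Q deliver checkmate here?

yes

After a8=Q: black king on a3; in check: yes, from the white queen on a8.
King squares — a2: attacked by Qa8; b2: attacked by Rb1; b3: attacked by Rb1; a4: attacked by Qa8; b4: attacked by Rb1.
Black has no legal moves → checkmate.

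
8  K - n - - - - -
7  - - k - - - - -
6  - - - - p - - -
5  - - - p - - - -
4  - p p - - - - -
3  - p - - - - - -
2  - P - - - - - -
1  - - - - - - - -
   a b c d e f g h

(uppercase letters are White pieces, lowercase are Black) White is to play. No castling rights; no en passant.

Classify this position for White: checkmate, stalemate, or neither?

White to move; white king on a8.
In check: no.
King squares — a7: attacked by Nc8; b7: attacked by Kc7; b8: attacked by Kc7.
Legal moves for White: none.
Not in check and no legal moves → stalemate.

stalemate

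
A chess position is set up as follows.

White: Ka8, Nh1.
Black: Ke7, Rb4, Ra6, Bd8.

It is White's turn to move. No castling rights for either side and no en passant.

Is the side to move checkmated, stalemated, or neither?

White to move; white king on a8.
In check: yes, from the black rook on a6.
King squares — a7: attacked by Ra6; b7: attacked by Rb4; b8: attacked by Rb4.
Legal moves for White: none.
In check with no legal moves → checkmate.

checkmate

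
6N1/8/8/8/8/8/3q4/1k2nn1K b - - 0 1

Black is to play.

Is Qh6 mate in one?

After Qh6: white king on h1; in check: yes, from the black queen on h6.
White has 2 legal replies: Kg1, Nxh6.
In check but a legal move exists → not checkmate.

no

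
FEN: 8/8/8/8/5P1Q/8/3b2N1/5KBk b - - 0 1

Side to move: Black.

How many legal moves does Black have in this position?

Black to move; king on h1.
In check: yes, from the white queen on h4.
Legal moves: none.
Count: 0.

0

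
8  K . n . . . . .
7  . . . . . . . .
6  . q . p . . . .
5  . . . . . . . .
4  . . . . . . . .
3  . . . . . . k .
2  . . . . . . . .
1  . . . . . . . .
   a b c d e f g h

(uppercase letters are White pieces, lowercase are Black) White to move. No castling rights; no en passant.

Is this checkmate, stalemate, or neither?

stalemate

White to move; white king on a8.
In check: no.
King squares — a7: attacked by Qb6; b7: attacked by Qb6; b8: attacked by Qb6.
Legal moves for White: none.
Not in check and no legal moves → stalemate.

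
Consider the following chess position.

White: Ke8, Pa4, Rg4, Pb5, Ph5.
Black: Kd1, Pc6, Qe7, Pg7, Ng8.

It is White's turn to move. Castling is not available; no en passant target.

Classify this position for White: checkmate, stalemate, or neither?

White to move; white king on e8.
In check: yes, from the black queen on e7.
King squares — d7: attacked by Qe7; e7: attacked by Ng8; f7: attacked by Qe7; d8: attacked by Qe7; f8: attacked by Qe7.
Legal moves for White: none.
In check with no legal moves → checkmate.

checkmate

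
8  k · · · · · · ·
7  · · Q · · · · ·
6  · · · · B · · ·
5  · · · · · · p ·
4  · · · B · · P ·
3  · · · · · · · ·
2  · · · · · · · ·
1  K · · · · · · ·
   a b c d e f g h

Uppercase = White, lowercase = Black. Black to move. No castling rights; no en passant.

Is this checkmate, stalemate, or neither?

stalemate

Black to move; black king on a8.
In check: no.
King squares — a7: attacked by Bd4; b7: attacked by Qc7; b8: attacked by Qc7.
Legal moves for Black: none.
Not in check and no legal moves → stalemate.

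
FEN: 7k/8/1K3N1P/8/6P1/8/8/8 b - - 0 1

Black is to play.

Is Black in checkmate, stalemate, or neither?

Black to move; black king on h8.
In check: no.
King squares — g7: attacked by Ph6; h7: attacked by Nf6; g8: attacked by Nf6.
Legal moves for Black: none.
Not in check and no legal moves → stalemate.

stalemate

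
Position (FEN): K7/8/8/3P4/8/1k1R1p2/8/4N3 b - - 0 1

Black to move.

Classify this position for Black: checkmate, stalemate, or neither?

Black to move; black king on b3.
In check: yes, from the white rook on d3.
Legal moves for Black: Kc4, Kb4, Ka4, Kb2, Ka2.
Black is in check but has 5 legal moves → neither.

neither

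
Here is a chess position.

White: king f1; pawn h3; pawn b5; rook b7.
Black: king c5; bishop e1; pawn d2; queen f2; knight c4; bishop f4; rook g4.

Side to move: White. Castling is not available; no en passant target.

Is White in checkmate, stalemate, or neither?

White to move; white king on f1.
In check: yes, from the black queen on f2.
King squares — e1: attacked by Pd2; g1: attacked by Qf2; e2: attacked by Qf2; f2: attacked by Be1; g2: attacked by Qf2.
Legal moves for White: none.
In check with no legal moves → checkmate.

checkmate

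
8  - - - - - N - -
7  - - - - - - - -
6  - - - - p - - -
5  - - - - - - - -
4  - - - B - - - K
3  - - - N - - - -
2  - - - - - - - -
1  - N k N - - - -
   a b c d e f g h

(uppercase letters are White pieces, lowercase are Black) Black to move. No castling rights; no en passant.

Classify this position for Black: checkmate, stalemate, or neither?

neither

Black to move; black king on c1.
In check: yes, from the white knight on d3.
Legal moves for Black: Kc2, Kxd1, Kxb1.
Black is in check but has 3 legal moves → neither.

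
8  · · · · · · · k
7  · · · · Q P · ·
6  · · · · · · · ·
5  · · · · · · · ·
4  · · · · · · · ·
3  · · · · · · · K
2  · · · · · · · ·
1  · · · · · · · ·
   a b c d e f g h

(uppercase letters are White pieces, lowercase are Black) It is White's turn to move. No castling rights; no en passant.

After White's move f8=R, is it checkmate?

yes

After f8=R: black king on h8; in check: yes, from the white rook on f8.
King squares — g7: attacked by Qe7; h7: attacked by Qe7; g8: attacked by Rf8.
Black has no legal moves → checkmate.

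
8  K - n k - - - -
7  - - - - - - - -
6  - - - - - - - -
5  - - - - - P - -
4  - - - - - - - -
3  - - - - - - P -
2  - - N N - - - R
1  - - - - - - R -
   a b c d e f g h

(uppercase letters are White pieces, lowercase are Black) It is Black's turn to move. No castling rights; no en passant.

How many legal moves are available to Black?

Black to move; king on d8.
In check: no.
Legal moves: Ke8, Ke7, Kd7, Kc7, Ne7, Na7, Nd6, Nb6+.
Count: 8.

8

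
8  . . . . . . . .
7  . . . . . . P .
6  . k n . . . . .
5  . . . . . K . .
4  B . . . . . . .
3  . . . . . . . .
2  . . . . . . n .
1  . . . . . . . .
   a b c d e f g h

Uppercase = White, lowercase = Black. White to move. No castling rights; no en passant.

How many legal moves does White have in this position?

15

White to move; king on f5.
In check: no.
Legal moves: Kg6, Kf6, Ke6, Kg5, Kg4, Ke4, Bxc6, Bb5, Bb3, Bc2, Bd1, g8=Q, g8=R, g8=B, g8=N.
Count: 15.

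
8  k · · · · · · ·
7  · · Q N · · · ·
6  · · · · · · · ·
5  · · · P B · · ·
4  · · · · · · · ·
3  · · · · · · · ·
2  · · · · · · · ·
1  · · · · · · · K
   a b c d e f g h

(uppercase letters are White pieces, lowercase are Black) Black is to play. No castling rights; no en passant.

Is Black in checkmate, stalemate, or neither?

stalemate

Black to move; black king on a8.
In check: no.
King squares — a7: attacked by Qc7; b7: attacked by Qc7; b8: attacked by Qc7.
Legal moves for Black: none.
Not in check and no legal moves → stalemate.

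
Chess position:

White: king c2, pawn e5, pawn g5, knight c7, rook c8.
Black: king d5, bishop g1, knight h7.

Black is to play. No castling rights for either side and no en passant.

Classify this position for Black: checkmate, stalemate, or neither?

Black to move; black king on d5.
In check: yes, from the white knight on c7.
King squares — c4: available; d4: available; e4: available; c5: available; e5: available; c6: available; d6: attacked by Pe5; e6: attacked by Nc7.
Legal moves for Black: Kc6, Kxe5, Kc5, Ke4, Kd4, Kc4.
Black is in check but has 6 legal moves → neither.

neither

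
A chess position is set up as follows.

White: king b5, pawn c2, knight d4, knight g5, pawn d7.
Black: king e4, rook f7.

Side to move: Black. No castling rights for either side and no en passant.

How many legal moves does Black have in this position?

5

Black to move; king on e4.
In check: yes, from the white knight on g5.
Legal moves: Ke5, Kd5, Kf4, Kxd4, Ke3.
Count: 5.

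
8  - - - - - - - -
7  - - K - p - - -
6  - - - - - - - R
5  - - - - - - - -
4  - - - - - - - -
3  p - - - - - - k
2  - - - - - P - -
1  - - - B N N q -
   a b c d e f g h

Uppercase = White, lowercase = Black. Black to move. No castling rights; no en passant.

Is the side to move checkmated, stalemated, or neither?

Black to move; black king on h3.
In check: yes, from the white rook on h6.
King squares — g2: attacked by Ne1; h2: attacked by Nf1; g3: attacked by Nf1; g4: attacked by Bd1; h4: attacked by Rh6.
Legal moves for Black: none.
In check with no legal moves → checkmate.

checkmate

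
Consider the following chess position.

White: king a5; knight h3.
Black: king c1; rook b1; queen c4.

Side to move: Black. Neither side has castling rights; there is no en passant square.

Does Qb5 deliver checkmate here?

yes

After Qb5: white king on a5; in check: yes, from the black queen on b5.
King squares — a4: attacked by Qb5; b4: attacked by Rb1; b5: attacked by Rb1; a6: attacked by Qb5; b6: attacked by Qb5.
White has no legal moves → checkmate.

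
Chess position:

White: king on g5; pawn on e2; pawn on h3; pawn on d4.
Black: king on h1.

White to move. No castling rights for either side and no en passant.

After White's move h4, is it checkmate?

no

After h4: black king on h1; in check: no.
Black is not in check, so this cannot be checkmate.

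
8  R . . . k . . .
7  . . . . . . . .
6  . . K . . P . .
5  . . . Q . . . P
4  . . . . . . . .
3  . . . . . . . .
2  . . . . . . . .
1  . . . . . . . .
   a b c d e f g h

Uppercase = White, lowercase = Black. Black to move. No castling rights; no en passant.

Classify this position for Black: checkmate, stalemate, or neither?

Black to move; black king on e8.
In check: yes, from the white rook on a8.
King squares — d7: attacked by Qd5; e7: attacked by Pf6; f7: attacked by Qd5; d8: attacked by Qd5; f8: attacked by Ra8.
Legal moves for Black: none.
In check with no legal moves → checkmate.

checkmate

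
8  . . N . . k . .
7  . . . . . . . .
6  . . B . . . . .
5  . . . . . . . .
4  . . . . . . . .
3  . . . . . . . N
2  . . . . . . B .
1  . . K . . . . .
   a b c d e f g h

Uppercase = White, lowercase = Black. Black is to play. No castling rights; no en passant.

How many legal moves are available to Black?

Black to move; king on f8.
In check: no.
Legal moves: Kg8, Kg7, Kf7.
Count: 3.

3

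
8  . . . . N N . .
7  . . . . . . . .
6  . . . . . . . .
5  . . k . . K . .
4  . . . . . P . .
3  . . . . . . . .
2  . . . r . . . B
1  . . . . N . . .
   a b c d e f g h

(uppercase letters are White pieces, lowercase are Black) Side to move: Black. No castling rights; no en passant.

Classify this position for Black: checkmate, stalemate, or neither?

neither

Black to move; black king on c5.
In check: no.
Legal moves for Black include: Kc6, Kb6, Kd5, Kb5, Kd4, Kc4, Kb4, Rd8, Rd7, Rd6, Rd5+, Rd4, Rd3, Rxh2, Rg2, Rf2, Re2, Rc2, ... (list truncated; more exist).
Black has legal moves and is not in check → neither.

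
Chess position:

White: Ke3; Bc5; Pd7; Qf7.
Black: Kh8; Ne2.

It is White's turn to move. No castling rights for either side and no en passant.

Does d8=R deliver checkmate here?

After d8=R: black king on h8; in check: yes, from the white rook on d8.
King squares — g7: attacked by Qf7; h7: attacked by Qf7; g8: attacked by Qf7.
Black has no legal moves → checkmate.

yes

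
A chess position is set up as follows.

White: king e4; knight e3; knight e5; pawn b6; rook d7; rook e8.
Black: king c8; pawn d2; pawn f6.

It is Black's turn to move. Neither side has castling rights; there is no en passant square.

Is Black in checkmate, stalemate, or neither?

Black to move; black king on c8.
In check: yes, from the white rook on e8.
King squares — b7: attacked by Rd7; c7: attacked by Pb6; d7: attacked by Ne5; b8: attacked by Re8; d8: attacked by Rd7.
Legal moves for Black: none.
In check with no legal moves → checkmate.

checkmate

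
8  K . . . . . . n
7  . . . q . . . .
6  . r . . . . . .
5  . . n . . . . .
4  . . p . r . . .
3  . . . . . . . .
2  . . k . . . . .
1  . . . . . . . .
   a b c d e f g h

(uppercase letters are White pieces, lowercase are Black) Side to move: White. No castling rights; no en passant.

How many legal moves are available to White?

White to move; king on a8.
In check: no.
Legal moves: none.
Count: 0.

0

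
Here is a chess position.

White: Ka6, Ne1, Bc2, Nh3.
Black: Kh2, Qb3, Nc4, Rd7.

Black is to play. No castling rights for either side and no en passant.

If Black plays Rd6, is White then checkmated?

no

After Rd6: white king on a6; in check: yes, from the black rook on d6.
White has 1 legal reply: Ka7.
In check but a legal move exists → not checkmate.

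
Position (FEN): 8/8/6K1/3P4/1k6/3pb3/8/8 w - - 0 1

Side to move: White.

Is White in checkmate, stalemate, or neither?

White to move; white king on g6.
In check: no.
Legal moves for White: Kh7, Kg7, Kf7, Kf6, Kh5, Kf5, d6.
White has 7 legal moves and is not in check → neither.

neither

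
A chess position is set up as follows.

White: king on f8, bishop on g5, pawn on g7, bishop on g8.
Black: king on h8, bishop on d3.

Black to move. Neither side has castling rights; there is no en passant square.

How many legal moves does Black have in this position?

Black to move; king on h8.
In check: yes, from the white pawn on g7.
Legal moves: none.
Count: 0.

0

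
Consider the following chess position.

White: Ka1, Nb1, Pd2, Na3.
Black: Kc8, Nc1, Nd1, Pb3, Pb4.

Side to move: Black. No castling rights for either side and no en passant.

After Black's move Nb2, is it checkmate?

After Nb2: white king on a1; in check: no.
White is not in check, so this cannot be checkmate.

no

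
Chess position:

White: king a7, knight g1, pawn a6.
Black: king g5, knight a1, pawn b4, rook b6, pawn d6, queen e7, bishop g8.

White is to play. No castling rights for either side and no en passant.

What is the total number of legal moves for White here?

2

White to move; king on a7.
In check: yes, from the black queen on e7.
Legal moves: Ka8, Kxb6.
Count: 2.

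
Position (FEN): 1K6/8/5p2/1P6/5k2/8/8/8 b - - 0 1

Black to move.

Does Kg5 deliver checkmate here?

After Kg5: white king on b8; in check: no.
White is not in check, so this cannot be checkmate.

no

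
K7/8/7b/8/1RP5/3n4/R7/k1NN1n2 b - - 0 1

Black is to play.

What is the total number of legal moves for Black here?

0

Black to move; king on a1.
In check: yes, from the white rook on a2.
Legal moves: none.
Count: 0.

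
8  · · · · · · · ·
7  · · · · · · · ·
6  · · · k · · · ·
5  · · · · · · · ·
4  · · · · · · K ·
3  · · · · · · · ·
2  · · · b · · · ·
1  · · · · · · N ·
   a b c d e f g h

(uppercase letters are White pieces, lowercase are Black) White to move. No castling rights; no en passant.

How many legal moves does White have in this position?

9

White to move; king on g4.
In check: no.
Legal moves: Kh5, Kf5, Kh4, Kh3, Kg3, Kf3, Nh3, Nf3, Ne2.
Count: 9.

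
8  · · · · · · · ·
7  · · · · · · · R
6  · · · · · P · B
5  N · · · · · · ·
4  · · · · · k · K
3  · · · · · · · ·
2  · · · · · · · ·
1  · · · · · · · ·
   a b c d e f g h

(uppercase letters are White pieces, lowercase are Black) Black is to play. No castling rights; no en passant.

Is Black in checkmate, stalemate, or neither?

Black to move; black king on f4.
In check: yes, from the white bishop on h6.
Legal moves for Black: Kf5, Ke5, Ke4, Kf3.
Black is in check but has 4 legal moves → neither.

neither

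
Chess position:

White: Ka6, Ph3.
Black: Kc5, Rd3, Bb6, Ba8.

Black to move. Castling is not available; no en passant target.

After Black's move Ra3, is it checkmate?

After Ra3: white king on a6; in check: yes, from the black rook on a3.
King squares — a5: attacked by Ra3; b5: attacked by Kc5; b6: attacked by Kc5; a7: attacked by Ra3; b7: attacked by Ba8.
White has no legal moves → checkmate.

yes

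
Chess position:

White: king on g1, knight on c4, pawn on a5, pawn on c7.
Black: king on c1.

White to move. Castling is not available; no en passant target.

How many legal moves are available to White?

17

White to move; king on g1.
In check: no.
Legal moves: Nd6, Nb6, Ne5, Ne3, Na3, Nd2, Nb2, Kh2, Kg2, Kf2, Kh1, Kf1, c8=Q, c8=R, c8=B, c8=N, a6.
Count: 17.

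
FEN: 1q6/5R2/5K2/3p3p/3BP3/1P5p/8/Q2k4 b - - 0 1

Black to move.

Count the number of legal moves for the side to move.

Black to move; king on d1.
In check: yes, from the white queen on a1.
Legal moves: Ke2, Kd2, Kc2.
Count: 3.

3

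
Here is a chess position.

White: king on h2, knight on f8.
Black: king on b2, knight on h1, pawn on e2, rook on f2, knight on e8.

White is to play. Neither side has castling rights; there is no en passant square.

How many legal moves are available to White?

White to move; king on h2.
In check: yes, from the black rook on f2.
Legal moves: Kh3, Kxh1, Kg1.
Count: 3.

3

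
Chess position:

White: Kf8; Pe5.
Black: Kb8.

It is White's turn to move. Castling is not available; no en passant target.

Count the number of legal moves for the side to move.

White to move; king on f8.
In check: no.
Legal moves: Kg8, Ke8, Kg7, Kf7, Ke7, e6.
Count: 6.

6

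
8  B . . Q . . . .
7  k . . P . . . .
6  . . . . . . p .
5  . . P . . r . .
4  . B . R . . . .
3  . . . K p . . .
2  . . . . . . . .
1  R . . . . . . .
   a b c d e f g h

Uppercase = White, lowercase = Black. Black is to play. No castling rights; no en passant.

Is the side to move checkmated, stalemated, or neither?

Black to move; black king on a7.
In check: yes, from the white rook on a1.
King squares — a6: attacked by Ra1; b6: attacked by Pc5; b7: attacked by Ba8; a8: attacked by Ra1; b8: attacked by Qd8.
Legal moves for Black: none.
In check with no legal moves → checkmate.

checkmate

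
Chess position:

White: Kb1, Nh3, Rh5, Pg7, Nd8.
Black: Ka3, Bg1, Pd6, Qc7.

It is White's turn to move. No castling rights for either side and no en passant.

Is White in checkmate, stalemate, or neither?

White to move; white king on b1.
In check: no.
Legal moves for White include: Nf7, Nb7, Ne6, Nc6, Rh8, Rh7, Rh6, Rg5, Rf5, Re5, Rd5, Rc5, Rb5, Ra5+, Rh4, Ng5, Nf4, Nf2, ... (list truncated; more exist).
White has legal moves and is not in check → neither.

neither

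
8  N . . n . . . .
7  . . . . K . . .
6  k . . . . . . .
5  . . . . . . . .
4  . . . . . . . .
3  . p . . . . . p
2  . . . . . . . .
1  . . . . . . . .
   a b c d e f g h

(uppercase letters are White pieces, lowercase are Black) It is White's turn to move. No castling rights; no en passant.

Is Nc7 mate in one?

After Nc7: black king on a6; in check: yes, from the white knight on c7.
Black has 4 legal replies: Kb7, Ka7, Kb6, Ka5.
In check but a legal move exists → not checkmate.

no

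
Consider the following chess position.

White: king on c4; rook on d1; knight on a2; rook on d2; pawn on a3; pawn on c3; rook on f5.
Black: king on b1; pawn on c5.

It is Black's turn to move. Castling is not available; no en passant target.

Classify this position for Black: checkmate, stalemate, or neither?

Black to move; black king on b1.
In check: yes, from the white rook on d1.
King squares — a1: attacked by Rd1; c1: attacked by Rd1; a2: attacked by Rd2; b2: attacked by Rd2; c2: attacked by Rd2.
Legal moves for Black: none.
In check with no legal moves → checkmate.

checkmate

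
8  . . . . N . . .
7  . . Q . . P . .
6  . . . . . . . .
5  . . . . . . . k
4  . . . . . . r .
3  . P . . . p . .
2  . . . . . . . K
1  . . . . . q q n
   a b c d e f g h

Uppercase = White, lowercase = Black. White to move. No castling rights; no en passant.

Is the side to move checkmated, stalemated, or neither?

White to move; white king on h2.
In check: yes, from the black queen on g1.
King squares — g1: attacked by Qf1; h1: attacked by Qg1; g2: attacked by Qf1; g3: attacked by Qg1; h3: attacked by Qf1.
Legal moves for White: none.
In check with no legal moves → checkmate.

checkmate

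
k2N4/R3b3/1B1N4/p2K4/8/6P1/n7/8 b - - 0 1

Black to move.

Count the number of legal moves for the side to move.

1

Black to move; king on a8.
In check: yes, from the white rook on a7.
Legal moves: Kb8.
Count: 1.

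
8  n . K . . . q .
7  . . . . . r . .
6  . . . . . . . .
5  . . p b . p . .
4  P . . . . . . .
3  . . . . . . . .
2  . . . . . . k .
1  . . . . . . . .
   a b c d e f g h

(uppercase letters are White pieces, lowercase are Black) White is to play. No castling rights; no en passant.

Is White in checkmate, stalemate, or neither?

White to move; white king on c8.
In check: yes, from the black queen on g8.
King squares — b7: attacked by Bd5; c7: attacked by Rf7; d7: attacked by Rf7; b8: attacked by Qg8; d8: attacked by Qg8.
Legal moves for White: none.
In check with no legal moves → checkmate.

checkmate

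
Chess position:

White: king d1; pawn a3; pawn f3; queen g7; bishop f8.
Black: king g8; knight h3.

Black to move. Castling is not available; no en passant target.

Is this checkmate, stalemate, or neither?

Black to move; black king on g8.
In check: yes, from the white queen on g7.
King squares — f7: attacked by Qg7; g7: attacked by Bf8; h7: attacked by Qg7; f8: attacked by Qg7; h8: attacked by Qg7.
Legal moves for Black: none.
In check with no legal moves → checkmate.

checkmate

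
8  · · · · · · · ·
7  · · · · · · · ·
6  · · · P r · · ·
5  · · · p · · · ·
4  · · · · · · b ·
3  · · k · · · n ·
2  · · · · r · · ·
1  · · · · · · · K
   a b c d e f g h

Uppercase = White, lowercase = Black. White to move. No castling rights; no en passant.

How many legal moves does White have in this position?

White to move; king on h1.
In check: yes, from the black knight on g3.
Legal moves: Kg1.
Count: 1.

1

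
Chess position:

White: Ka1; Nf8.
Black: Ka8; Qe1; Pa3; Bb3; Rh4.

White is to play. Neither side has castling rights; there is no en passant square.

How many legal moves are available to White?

0

White to move; king on a1.
In check: yes, from the black queen on e1.
Legal moves: none.
Count: 0.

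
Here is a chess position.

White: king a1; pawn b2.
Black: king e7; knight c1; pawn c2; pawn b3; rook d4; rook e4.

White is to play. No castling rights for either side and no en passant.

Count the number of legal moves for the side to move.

0

White to move; king on a1.
In check: no.
Legal moves: none.
Count: 0.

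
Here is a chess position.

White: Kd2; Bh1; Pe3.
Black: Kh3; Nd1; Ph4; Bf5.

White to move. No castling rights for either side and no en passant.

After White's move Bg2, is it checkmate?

After Bg2: black king on h3; in check: yes, from the white bishop on g2.
Black has 4 legal replies: Kg4, Kg3, Kh2, Kxg2.
In check but a legal move exists → not checkmate.

no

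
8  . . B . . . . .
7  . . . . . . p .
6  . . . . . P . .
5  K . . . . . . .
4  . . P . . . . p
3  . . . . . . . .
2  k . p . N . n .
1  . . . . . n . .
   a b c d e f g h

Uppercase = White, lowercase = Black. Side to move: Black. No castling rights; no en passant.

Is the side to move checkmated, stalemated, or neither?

Black to move; black king on a2.
In check: no.
Legal moves for Black include: Nf4, Nge3, Ne1, Kb3, Ka3, Kb2, Kb1, Ka1, Ng3, Nfe3, Nh2, Nd2, gxf6, g6, h3, c1=Q, c1=R, c1=B, ... (list truncated; more exist).
Black has legal moves and is not in check → neither.

neither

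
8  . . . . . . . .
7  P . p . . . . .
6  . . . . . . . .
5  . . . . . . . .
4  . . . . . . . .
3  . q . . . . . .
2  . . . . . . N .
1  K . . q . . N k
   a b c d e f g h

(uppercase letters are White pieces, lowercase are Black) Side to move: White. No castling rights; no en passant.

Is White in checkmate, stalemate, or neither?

checkmate

White to move; white king on a1.
In check: yes, from the black queen on d1.
King squares — b1: attacked by Qd1; a2: attacked by Qb3; b2: attacked by Qb3.
Legal moves for White: none.
In check with no legal moves → checkmate.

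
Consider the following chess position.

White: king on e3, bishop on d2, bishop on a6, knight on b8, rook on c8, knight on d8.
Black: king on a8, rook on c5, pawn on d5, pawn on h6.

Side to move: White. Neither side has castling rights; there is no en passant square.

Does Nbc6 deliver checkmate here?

yes

After Nbc6: black king on a8; in check: yes, from the white rook on c8.
King squares — a7: attacked by Nc6; b7: attacked by Ba6; b8: attacked by Nc6.
Black has no legal moves → checkmate.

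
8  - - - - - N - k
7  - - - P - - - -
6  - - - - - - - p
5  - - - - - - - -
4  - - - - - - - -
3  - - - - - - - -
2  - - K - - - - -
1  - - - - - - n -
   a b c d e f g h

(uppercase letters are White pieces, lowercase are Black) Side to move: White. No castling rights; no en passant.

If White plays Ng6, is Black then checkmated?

no

After Ng6: black king on h8; in check: yes, from the white knight on g6.
Black has 3 legal replies: Kg8, Kh7, Kg7.
In check but a legal move exists → not checkmate.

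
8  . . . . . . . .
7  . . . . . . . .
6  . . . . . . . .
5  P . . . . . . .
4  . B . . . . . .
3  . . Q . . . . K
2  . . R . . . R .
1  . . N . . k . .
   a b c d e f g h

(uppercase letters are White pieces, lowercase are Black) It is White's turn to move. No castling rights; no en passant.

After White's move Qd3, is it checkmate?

After Qd3: black king on f1; in check: yes, from the white queen on d3.
King squares — e1: attacked by Bb4; g1: attacked by Rg2; e2: attacked by Nc1; f2: attacked by Rc2; g2: attacked by Rc2.
Black has no legal moves → checkmate.

yes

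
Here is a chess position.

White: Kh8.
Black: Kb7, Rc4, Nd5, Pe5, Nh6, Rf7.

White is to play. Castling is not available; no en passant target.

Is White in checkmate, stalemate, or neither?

stalemate

White to move; white king on h8.
In check: no.
King squares — g7: attacked by Rf7; h7: attacked by Rf7; g8: attacked by Nh6.
Legal moves for White: none.
Not in check and no legal moves → stalemate.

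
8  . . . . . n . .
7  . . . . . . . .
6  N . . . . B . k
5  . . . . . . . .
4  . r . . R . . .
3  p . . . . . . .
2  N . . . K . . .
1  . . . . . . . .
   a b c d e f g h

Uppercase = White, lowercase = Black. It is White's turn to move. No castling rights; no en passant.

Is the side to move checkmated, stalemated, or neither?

White to move; white king on e2.
In check: no.
Legal moves for White include: Bh8, Bd8, Bg7+, Be7, Bg5+, Be5, Bh4, Bd4, Bc3, Bb2, Ba1, Nb8, Nc7, Nc5, N6xb4, Re8, Re7, Re6, ... (list truncated; more exist).
White has legal moves and is not in check → neither.

neither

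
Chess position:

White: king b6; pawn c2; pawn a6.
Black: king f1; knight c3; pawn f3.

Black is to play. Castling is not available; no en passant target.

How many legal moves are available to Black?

14

Black to move; king on f1.
In check: no.
Legal moves: Nd5+, Nb5, Ne4, Na4+, Ne2, Na2, Nd1, Nb1, Kg2, Kf2, Ke2, Kg1, Ke1, f2.
Count: 14.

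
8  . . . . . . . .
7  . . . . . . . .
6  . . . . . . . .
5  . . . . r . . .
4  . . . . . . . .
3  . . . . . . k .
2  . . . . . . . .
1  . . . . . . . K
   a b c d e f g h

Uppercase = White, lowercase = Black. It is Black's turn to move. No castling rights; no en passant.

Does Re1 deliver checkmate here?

After Re1: white king on h1; in check: yes, from the black rook on e1.
King squares — g1: attacked by Re1; g2: attacked by Kg3; h2: attacked by Kg3.
White has no legal moves → checkmate.

yes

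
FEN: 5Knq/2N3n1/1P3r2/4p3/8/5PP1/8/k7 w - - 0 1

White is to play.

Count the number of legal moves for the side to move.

0

White to move; king on f8.
In check: yes, from the black rook on f6.
Legal moves: none.
Count: 0.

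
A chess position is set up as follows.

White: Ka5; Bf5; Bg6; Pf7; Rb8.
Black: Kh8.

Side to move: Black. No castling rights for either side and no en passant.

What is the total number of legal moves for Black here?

1

Black to move; king on h8.
In check: yes, from the white rook on b8.
Legal moves: Kg7.
Count: 1.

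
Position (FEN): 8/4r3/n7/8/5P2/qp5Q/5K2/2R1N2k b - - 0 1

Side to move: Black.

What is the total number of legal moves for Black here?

0

Black to move; king on h1.
In check: yes, from the white queen on h3.
Legal moves: none.
Count: 0.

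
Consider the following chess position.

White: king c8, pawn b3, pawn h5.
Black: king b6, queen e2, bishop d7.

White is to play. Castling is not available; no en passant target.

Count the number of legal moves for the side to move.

White to move; king on c8.
In check: yes, from the black bishop on d7.
Legal moves: Kd8, Kb8, Kxd7.
Count: 3.

3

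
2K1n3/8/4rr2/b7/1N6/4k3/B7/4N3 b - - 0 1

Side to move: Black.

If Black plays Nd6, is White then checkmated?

no

After Nd6: white king on c8; in check: yes, from the black knight on d6.
White has 2 legal replies: Kb8, Kd7.
In check but a legal move exists → not checkmate.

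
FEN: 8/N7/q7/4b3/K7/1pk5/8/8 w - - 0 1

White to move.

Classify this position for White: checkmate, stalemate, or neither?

checkmate

White to move; white king on a4.
In check: yes, from the black queen on a6.
King squares — a3: attacked by Qa6; b3: attacked by Kc3; b4: attacked by Kc3; a5: attacked by Qa6; b5: attacked by Qa6.
Legal moves for White: none.
In check with no legal moves → checkmate.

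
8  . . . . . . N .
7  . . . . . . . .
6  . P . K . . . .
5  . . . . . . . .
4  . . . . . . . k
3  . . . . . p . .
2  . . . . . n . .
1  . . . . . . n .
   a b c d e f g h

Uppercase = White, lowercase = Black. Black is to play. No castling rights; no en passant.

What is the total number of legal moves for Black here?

13

Black to move; king on h4.
In check: no.
Legal moves: Kh5, Kg5, Kg4, Kh3, Kg3, Ng4, Ne4+, Nfh3, Nd3, Nh1, Nd1, Ngh3, Ne2.
Count: 13.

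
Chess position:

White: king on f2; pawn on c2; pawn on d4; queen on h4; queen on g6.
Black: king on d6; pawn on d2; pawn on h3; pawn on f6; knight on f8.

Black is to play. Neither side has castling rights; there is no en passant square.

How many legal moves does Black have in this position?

15

Black to move; king on d6.
In check: no.
Legal moves: Nh7, Nd7, Nxg6, Ne6, Ke7, Kd7, Kc7, Ke6, Kc6, Kd5, h2, d1=Q, d1=R, d1=B, d1=N+.
Count: 15.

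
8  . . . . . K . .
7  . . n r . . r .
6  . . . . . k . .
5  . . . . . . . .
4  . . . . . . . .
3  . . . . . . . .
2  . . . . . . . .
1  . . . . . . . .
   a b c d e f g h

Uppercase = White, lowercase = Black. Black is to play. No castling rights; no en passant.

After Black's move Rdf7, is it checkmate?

After Rdf7: white king on f8; in check: yes, from the black rook on f7.
King squares — e7: attacked by Kf6; f7: attacked by Kf6; g7: attacked by Kf6; e8: attacked by Nc7; g8: attacked by Rg7.
White has no legal moves → checkmate.

yes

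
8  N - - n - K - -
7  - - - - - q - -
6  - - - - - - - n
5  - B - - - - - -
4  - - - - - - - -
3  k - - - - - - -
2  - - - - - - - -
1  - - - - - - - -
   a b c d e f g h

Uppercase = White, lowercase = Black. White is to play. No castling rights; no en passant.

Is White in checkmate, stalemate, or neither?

checkmate

White to move; white king on f8.
In check: yes, from the black queen on f7.
King squares — e7: attacked by Qf7; f7: attacked by Nh6; g7: attacked by Qf7; e8: attacked by Qf7; g8: attacked by Nh6.
Legal moves for White: none.
In check with no legal moves → checkmate.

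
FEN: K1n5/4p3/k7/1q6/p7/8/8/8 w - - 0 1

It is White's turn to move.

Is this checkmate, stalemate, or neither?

White to move; white king on a8.
In check: no.
King squares — a7: attacked by Ka6; b7: attacked by Qb5; b8: attacked by Qb5.
Legal moves for White: none.
Not in check and no legal moves → stalemate.

stalemate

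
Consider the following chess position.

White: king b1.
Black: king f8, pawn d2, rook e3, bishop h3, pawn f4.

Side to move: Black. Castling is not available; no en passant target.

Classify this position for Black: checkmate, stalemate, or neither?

neither

Black to move; black king on f8.
In check: no.
Legal moves for Black include: Kg8, Ke8, Kg7, Kf7, Ke7, Bc8, Bd7, Be6, Bf5+, Bg4, Bg2, Bf1, Re8, Re7, Re6, Re5, Re4, Rg3, ... (list truncated; more exist).
Black has legal moves and is not in check → neither.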